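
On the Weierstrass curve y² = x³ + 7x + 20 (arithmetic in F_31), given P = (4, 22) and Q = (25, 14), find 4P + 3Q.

(21, 29)

First 4P:
Repeated addition: build up to 4P.
2P: tangent at (4, 22): λ = (3·4² + 7)/(2·22) ≡ 24/13. 13⁻¹ ≡ 12 (mod 31) since 13·12 = 156 ≡ 1, so λ ≡ 24·12 ≡ 9.
  x = λ² - 4 - 4 = 81 - 8 ≡ 11; y = λ·(4 - 11) - 22 ≡ 8. → (11, 8)
3P: (11, 8) + (4, 22). λ = (22 - 8)/(4 - 11) ≡ 14/24 mod 31. 24⁻¹ ≡ 22 (mod 31) since 24·22 = 528 ≡ 1, so λ ≡ 29.
  x = λ² - 11 - 4 = 841 - 15 ≡ 20; y = λ·(11 - 20) - 8 ≡ 10. → (20, 10)
4P: (20, 10) + (4, 22). λ = (22 - 10)/(4 - 20) ≡ 12/15 mod 31. 15⁻¹ ≡ 29 (mod 31) since 15·29 = 435 ≡ 1, so λ ≡ 7.
  x = λ² - 20 - 4 = 49 - 24 ≡ 25; y = λ·(20 - 25) - 10 ≡ 17. → (25, 17)
4P = (25, 17).
Next 3Q:
Repeated addition: build up to 3Q.
2Q: tangent at (25, 14): λ = (3·25² + 7)/(2·14) ≡ 22/28. 28⁻¹ ≡ 10 (mod 31) since 28·10 = 280 ≡ 1, so λ ≡ 22·10 ≡ 3.
  x = λ² - 25 - 25 = 9 - 50 ≡ 21; y = λ·(25 - 21) - 14 ≡ 29. → (21, 29)
3Q: (21, 29) + (25, 14). λ = (14 - 29)/(25 - 21) ≡ 16/4 mod 31. 4⁻¹ ≡ 8 (mod 31) since 4·8 = 32 ≡ 1, so λ ≡ 4.
  x = λ² - 21 - 25 = 16 - 46 ≡ 1; y = λ·(21 - 1) - 29 ≡ 20. → (1, 20)
3Q = (1, 20).
Finally 4P + 3Q:
(25, 17) + (1, 20). λ = (20 - 17)/(1 - 25) ≡ 3/7 mod 31. 7⁻¹ ≡ 9 (mod 31), so λ ≡ 27.
  x = λ² - 25 - 1 = 729 - 26 ≡ 21; y = λ·(25 - 21) - 17 ≡ 29. → (21, 29)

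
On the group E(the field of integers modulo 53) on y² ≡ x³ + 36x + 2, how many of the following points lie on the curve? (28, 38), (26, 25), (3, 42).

(28, 38): 38² ≡ 13, rhs ≡ 13 → on.
(26, 25): 25² ≡ 42, rhs ≡ 17 → off.
(3, 42): 42² ≡ 15, rhs ≡ 31 → off.

1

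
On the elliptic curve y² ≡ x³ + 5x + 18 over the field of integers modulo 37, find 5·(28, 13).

(2, 6)

Write Q = (28, 13).
Repeated addition: build up to 5Q.
2Q: tangent at (28, 13): λ = (3·28² + 5)/(2·13) ≡ 26/26. 26⁻¹ ≡ 10 (mod 37), so λ ≡ 26·10 ≡ 1.
  x = λ² - 28 - 28 = 1 - 56 ≡ 19; y = λ·(28 - 19) - 13 ≡ 33. → (19, 33)
3Q: (19, 33) + (28, 13). λ = (13 - 33)/(28 - 19) ≡ 17/9 mod 37. 9⁻¹ ≡ 33 (mod 37), so λ ≡ 6.
  x = λ² - 19 - 28 = 36 - 47 ≡ 26; y = λ·(19 - 26) - 33 ≡ 36. → (26, 36)
4Q: (26, 36) + (28, 13). λ = (13 - 36)/(28 - 26) ≡ 14/2 mod 37. 2⁻¹ ≡ 19 (mod 37) since 2·19 = 38 ≡ 1, so λ ≡ 7.
  x = λ² - 26 - 28 = 49 - 54 ≡ 32; y = λ·(26 - 32) - 36 ≡ 33. → (32, 33)
5Q: (32, 33) + (28, 13). λ = (13 - 33)/(28 - 32) ≡ 17/33 mod 37. 33⁻¹ ≡ 9 (mod 37), so λ ≡ 5.
  x = λ² - 32 - 28 = 25 - 60 ≡ 2; y = λ·(32 - 2) - 33 ≡ 6. → (2, 6)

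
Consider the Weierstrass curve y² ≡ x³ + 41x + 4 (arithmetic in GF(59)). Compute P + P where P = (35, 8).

tangent at (35, 8): λ = (3·35² + 41)/(2·8) ≡ 58/16. 16⁻¹ ≡ 48 (mod 59), so λ ≡ 58·48 ≡ 11.
  x = λ² - 35 - 35 = 121 - 70 ≡ 51; y = λ·(35 - 51) - 8 ≡ 52. → (51, 52)

(51, 52)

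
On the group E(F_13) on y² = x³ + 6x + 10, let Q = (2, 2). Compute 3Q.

(1, 2)

Repeated addition: build up to 3Q.
2Q: tangent at (2, 2): λ = (3·2² + 6)/(2·2) ≡ 5/4. 4⁻¹ ≡ 10 (mod 13), so λ ≡ 5·10 ≡ 11.
  x = λ² - 2 - 2 = 121 - 4 ≡ 0; y = λ·(2 - 0) - 2 ≡ 7. → (0, 7)
3Q: (0, 7) + (2, 2). λ = (2 - 7)/(2 - 0) ≡ 8/2 mod 13. 2⁻¹ ≡ 7 (mod 13) since 2·7 = 14 ≡ 1, so λ ≡ 4.
  x = λ² - 0 - 2 = 16 - 2 ≡ 1; y = λ·(0 - 1) - 7 ≡ 2. → (1, 2)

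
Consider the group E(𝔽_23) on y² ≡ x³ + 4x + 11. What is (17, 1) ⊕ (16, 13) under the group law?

(19, 0)

(17, 1) + (16, 13). λ = (13 - 1)/(16 - 17) ≡ 12/22 mod 23. 22⁻¹ ≡ 22 (mod 23), so λ ≡ 11.
  x = λ² - 17 - 16 = 121 - 33 ≡ 19; y = λ·(17 - 19) - 1 ≡ 0. → (19, 0)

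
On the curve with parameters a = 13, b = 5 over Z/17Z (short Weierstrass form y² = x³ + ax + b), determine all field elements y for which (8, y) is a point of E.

x³ + 13x + 5 = 621 ≡ 9 (mod 17).
Square roots of 9 mod 17: 3 and 14 (since 3² = 9 ≡ 9).

3, 14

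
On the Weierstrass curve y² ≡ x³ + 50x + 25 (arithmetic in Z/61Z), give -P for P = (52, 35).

-(52, 35) = (52, -35 mod 61) = (52, 26).

(52, 26)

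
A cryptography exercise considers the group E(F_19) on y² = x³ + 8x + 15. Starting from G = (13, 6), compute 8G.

Repeated addition: build up to 8G.
2G: tangent at (13, 6): λ = (3·13² + 8)/(2·6) ≡ 2/12. 12⁻¹ ≡ 8 (mod 19) since 12·8 = 96 ≡ 1, so λ ≡ 2·8 ≡ 16.
  x = λ² - 13 - 13 = 256 - 26 ≡ 2; y = λ·(13 - 2) - 6 ≡ 18. → (2, 18)
3G: (2, 18) + (13, 6). λ = (6 - 18)/(13 - 2) ≡ 7/11 mod 19. 11⁻¹ ≡ 7 (mod 19) since 11·7 = 77 ≡ 1, so λ ≡ 11.
  x = λ² - 2 - 13 = 121 - 15 ≡ 11; y = λ·(2 - 11) - 18 ≡ 16. → (11, 16)
4G: (11, 16) + (13, 6). λ = (6 - 16)/(13 - 11) ≡ 9/2 mod 19. 2⁻¹ ≡ 10 (mod 19), so λ ≡ 14.
  x = λ² - 11 - 13 = 196 - 24 ≡ 1; y = λ·(11 - 1) - 16 ≡ 10. → (1, 10)
5G: (1, 10) + (13, 6). λ = (6 - 10)/(13 - 1) ≡ 15/12 mod 19. 12⁻¹ ≡ 8 (mod 19), so λ ≡ 6.
  x = λ² - 1 - 13 = 36 - 14 ≡ 3; y = λ·(1 - 3) - 10 ≡ 16. → (3, 16)
6G: (3, 16) + (13, 6). λ = (6 - 16)/(13 - 3) ≡ 9/10 mod 19. 10⁻¹ ≡ 2 (mod 19) since 10·2 = 20 ≡ 1, so λ ≡ 18.
  x = λ² - 3 - 13 = 324 - 16 ≡ 4; y = λ·(3 - 4) - 16 ≡ 4. → (4, 4)
7G: (4, 4) + (13, 6). λ = (6 - 4)/(13 - 4) ≡ 2/9 mod 19. 9⁻¹ ≡ 17 (mod 19), so λ ≡ 15.
  x = λ² - 4 - 13 = 225 - 17 ≡ 18; y = λ·(4 - 18) - 4 ≡ 14. → (18, 14)
8G: (18, 14) + (13, 6). λ = (6 - 14)/(13 - 18) ≡ 11/14 mod 19. 14⁻¹ ≡ 15 (mod 19), so λ ≡ 13.
  x = λ² - 18 - 13 = 169 - 31 ≡ 5; y = λ·(18 - 5) - 14 ≡ 3. → (5, 3)

(5, 3)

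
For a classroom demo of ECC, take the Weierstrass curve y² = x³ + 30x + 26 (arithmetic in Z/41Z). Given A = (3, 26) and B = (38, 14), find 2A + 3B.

(12, 33)

First 2A:
Repeated addition: build up to 2A.
2A: tangent at (3, 26): λ = (3·3² + 30)/(2·26) ≡ 16/11. 11⁻¹ ≡ 15 (mod 41), so λ ≡ 16·15 ≡ 35.
  x = λ² - 3 - 3 = 1225 - 6 ≡ 30; y = λ·(3 - 30) - 26 ≡ 13. → (30, 13)
2A = (30, 13).
Next 3B:
Repeated addition: build up to 3B.
2B: tangent at (38, 14): λ = (3·38² + 30)/(2·14) ≡ 16/28. 28⁻¹ ≡ 22 (mod 41), so λ ≡ 16·22 ≡ 24.
  x = λ² - 38 - 38 = 576 - 76 ≡ 8; y = λ·(38 - 8) - 14 ≡ 9. → (8, 9)
3B: (8, 9) + (38, 14). λ = (14 - 9)/(38 - 8) ≡ 5/30 mod 41. 30⁻¹ ≡ 26 (mod 41), so λ ≡ 7.
  x = λ² - 8 - 38 = 49 - 46 ≡ 3; y = λ·(8 - 3) - 9 ≡ 26. → (3, 26)
3B = (3, 26).
Finally 2A + 3B:
(30, 13) + (3, 26). λ = (26 - 13)/(3 - 30) ≡ 13/14 mod 41. 14⁻¹ ≡ 3 (mod 41), so λ ≡ 39.
  x = λ² - 30 - 3 = 1521 - 33 ≡ 12; y = λ·(30 - 12) - 13 ≡ 33. → (12, 33)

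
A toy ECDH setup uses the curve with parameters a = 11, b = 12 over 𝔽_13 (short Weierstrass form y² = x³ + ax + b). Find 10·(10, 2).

Write Q = (10, 2).
Repeated addition: build up to 10Q.
2Q: tangent at (10, 2): λ = (3·10² + 11)/(2·2) ≡ 12/4. 4⁻¹ ≡ 10 (mod 13) since 4·10 = 40 ≡ 1, so λ ≡ 12·10 ≡ 3.
  x = λ² - 10 - 10 = 9 - 20 ≡ 2; y = λ·(10 - 2) - 2 ≡ 9. → (2, 9)
3Q: (2, 9) + (10, 2). λ = (2 - 9)/(10 - 2) ≡ 6/8 mod 13. 8⁻¹ ≡ 5 (mod 13), so λ ≡ 4.
  x = λ² - 2 - 10 = 16 - 12 ≡ 4; y = λ·(2 - 4) - 9 ≡ 9. → (4, 9)
4Q: (4, 9) + (10, 2). λ = (2 - 9)/(10 - 4) ≡ 6/6 mod 13. 6⁻¹ ≡ 11 (mod 13), so λ ≡ 1.
  x = λ² - 4 - 10 = 1 - 14 ≡ 0; y = λ·(4 - 0) - 9 ≡ 8. → (0, 8)
5Q: (0, 8) + (10, 2). λ = (2 - 8)/(10 - 0) ≡ 7/10 mod 13. 10⁻¹ ≡ 4 (mod 13), so λ ≡ 2.
  x = λ² - 0 - 10 = 4 - 10 ≡ 7; y = λ·(0 - 7) - 8 ≡ 4. → (7, 4)
6Q: (7, 4) + (10, 2). λ = (2 - 4)/(10 - 7) ≡ 11/3 mod 13. 3⁻¹ ≡ 9 (mod 13), so λ ≡ 8.
  x = λ² - 7 - 10 = 64 - 17 ≡ 8; y = λ·(7 - 8) - 4 ≡ 1. → (8, 1)
7Q: (8, 1) + (10, 2). λ = (2 - 1)/(10 - 8) ≡ 1/2 mod 13. 2⁻¹ ≡ 7 (mod 13), so λ ≡ 7.
  x = λ² - 8 - 10 = 49 - 18 ≡ 5; y = λ·(8 - 5) - 1 ≡ 7. → (5, 7)
8Q: (5, 7) + (10, 2). λ = (2 - 7)/(10 - 5) ≡ 8/5 mod 13. 5⁻¹ ≡ 8 (mod 13) since 5·8 = 40 ≡ 1, so λ ≡ 12.
  x = λ² - 5 - 10 = 144 - 15 ≡ 12; y = λ·(5 - 12) - 7 ≡ 0. → (12, 0)
9Q: (12, 0) + (10, 2). λ = (2 - 0)/(10 - 12) ≡ 2/11 mod 13. 11⁻¹ ≡ 6 (mod 13), so λ ≡ 12.
  x = λ² - 12 - 10 = 144 - 22 ≡ 5; y = λ·(12 - 5) - 0 ≡ 6. → (5, 6)
10Q: (5, 6) + (10, 2). λ = (2 - 6)/(10 - 5) ≡ 9/5 mod 13. 5⁻¹ ≡ 8 (mod 13), so λ ≡ 7.
  x = λ² - 5 - 10 = 49 - 15 ≡ 8; y = λ·(5 - 8) - 6 ≡ 12. → (8, 12)

(8, 12)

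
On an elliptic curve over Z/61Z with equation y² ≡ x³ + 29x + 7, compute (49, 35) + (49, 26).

O

The two points share x = 49 and their y-coordinates satisfy 35 + 26 ≡ 0 (mod 61), so they are inverses. Their sum is the point at infinity.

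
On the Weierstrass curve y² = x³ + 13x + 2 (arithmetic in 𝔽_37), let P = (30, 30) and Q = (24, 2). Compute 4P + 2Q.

(17, 17)

First 4P:
Double-and-add on 4 = (100)₂. Start with P = (30, 30) for the leading 1-bit.
double: tangent at (30, 30): λ = (3·30² + 13)/(2·30) ≡ 12/23. 23⁻¹ ≡ 29 (mod 37), so λ ≡ 12·29 ≡ 15.
  x = λ² - 30 - 30 = 225 - 60 ≡ 17; y = λ·(30 - 17) - 30 ≡ 17. → (17, 17)
double: tangent at (17, 17): λ = (3·17² + 13)/(2·17) ≡ 29/34. 34⁻¹ ≡ 12 (mod 37) since 34·12 = 408 ≡ 1, so λ ≡ 29·12 ≡ 15.
  x = λ² - 17 - 17 = 225 - 34 ≡ 6; y = λ·(17 - 6) - 17 ≡ 0. → (6, 0)
4P = (6, 0).
Next 2Q:
Repeated addition: build up to 2Q.
2Q: tangent at (24, 2): λ = (3·24² + 13)/(2·2) ≡ 2/4. 4⁻¹ ≡ 28 (mod 37) since 4·28 = 112 ≡ 1, so λ ≡ 2·28 ≡ 19.
  x = λ² - 24 - 24 = 361 - 48 ≡ 17; y = λ·(24 - 17) - 2 ≡ 20. → (17, 20)
2Q = (17, 20).
Finally 4P + 2Q:
(6, 0) + (17, 20). λ = (20 - 0)/(17 - 6) ≡ 20/11 mod 37. 11⁻¹ ≡ 27 (mod 37) since 11·27 = 297 ≡ 1, so λ ≡ 22.
  x = λ² - 6 - 17 = 484 - 23 ≡ 17; y = λ·(6 - 17) - 0 ≡ 17. → (17, 17)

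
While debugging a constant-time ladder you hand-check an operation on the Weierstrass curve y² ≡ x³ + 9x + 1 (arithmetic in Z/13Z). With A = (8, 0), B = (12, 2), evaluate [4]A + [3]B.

First 4A:
Double-and-add on 4 = (100)₂. Start with A = (8, 0) for the leading 1-bit.
double: (8, 0) + (8, 0): same x and y₁ ≡ -y₂, so the sum is 𝒪.
double: 𝒪 + 𝒪 = 𝒪 (identity).
4A = 𝒪.
Next 3B:
Repeated addition: build up to 3B.
2B: tangent at (12, 2): λ = (3·12² + 9)/(2·2) ≡ 12/4. 4⁻¹ ≡ 10 (mod 13) since 4·10 = 40 ≡ 1, so λ ≡ 12·10 ≡ 3.
  x = λ² - 12 - 12 = 9 - 24 ≡ 11; y = λ·(12 - 11) - 2 ≡ 1. → (11, 1)
3B: (11, 1) + (12, 2). λ = (2 - 1)/(12 - 11) ≡ 1/1 mod 13. 1⁻¹ ≡ 1 (mod 13) since 1·1 = 1 ≡ 1, so λ ≡ 1.
  x = λ² - 11 - 12 = 1 - 23 ≡ 4; y = λ·(11 - 4) - 1 ≡ 6. → (4, 6)
3B = (4, 6).
Finally 4A + 3B:
𝒪 + (4, 6) = (4, 6) (identity).

(4, 6)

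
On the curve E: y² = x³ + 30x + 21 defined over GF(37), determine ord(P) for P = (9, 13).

3

2P: tangent at (9, 13): λ = (3·9² + 30)/(2·13) ≡ 14/26. 26⁻¹ ≡ 10 (mod 37), so λ ≡ 14·10 ≡ 29.
  x = λ² - 9 - 9 = 841 - 18 ≡ 9; y = λ·(9 - 9) - 13 ≡ 24. → (9, 24)
3P: (9, 24) + (9, 13): same x and y₁ ≡ -y₂, so the sum is the point at infinity.
3P = the point at infinity, so the order is 3.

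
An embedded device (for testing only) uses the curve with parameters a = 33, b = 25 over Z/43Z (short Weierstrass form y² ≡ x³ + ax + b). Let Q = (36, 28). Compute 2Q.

(7, 13)

tangent at (36, 28): λ = (3·36² + 33)/(2·28) ≡ 8/13. 13⁻¹ ≡ 10 (mod 43) since 13·10 = 130 ≡ 1, so λ ≡ 8·10 ≡ 37.
  x = λ² - 36 - 36 = 1369 - 72 ≡ 7; y = λ·(36 - 7) - 28 ≡ 13. → (7, 13)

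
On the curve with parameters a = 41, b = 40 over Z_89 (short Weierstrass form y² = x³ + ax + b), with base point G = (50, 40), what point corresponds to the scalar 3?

Repeated addition: build up to 3G.
2G: tangent at (50, 40): λ = (3·50² + 41)/(2·40) ≡ 65/80. 80⁻¹ ≡ 79 (mod 89), so λ ≡ 65·79 ≡ 62.
  x = λ² - 50 - 50 = 3844 - 100 ≡ 6; y = λ·(50 - 6) - 40 ≡ 18. → (6, 18)
3G: (6, 18) + (50, 40). λ = (40 - 18)/(50 - 6) ≡ 22/44 mod 89. 44⁻¹ ≡ 87 (mod 89) since 44·87 = 3828 ≡ 1, so λ ≡ 45.
  x = λ² - 6 - 50 = 2025 - 56 ≡ 11; y = λ·(6 - 11) - 18 ≡ 24. → (11, 24)

(11, 24)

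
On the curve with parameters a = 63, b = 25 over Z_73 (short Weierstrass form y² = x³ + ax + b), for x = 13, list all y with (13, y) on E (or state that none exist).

x³ + 63x + 25 = 3041 ≡ 48 (mod 73).
Square roots of 48 mod 73: 11 and 62 (since 11² = 121 ≡ 48).

11, 62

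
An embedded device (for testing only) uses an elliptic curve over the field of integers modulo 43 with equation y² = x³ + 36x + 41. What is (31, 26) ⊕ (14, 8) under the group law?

(14, 35)

(31, 26) + (14, 8). λ = (8 - 26)/(14 - 31) ≡ 25/26 mod 43. 26⁻¹ ≡ 5 (mod 43), so λ ≡ 39.
  x = λ² - 31 - 14 = 1521 - 45 ≡ 14; y = λ·(31 - 14) - 26 ≡ 35. → (14, 35)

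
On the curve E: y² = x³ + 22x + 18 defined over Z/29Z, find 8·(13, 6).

(3, 16)

Write P = (13, 6).
Double-and-add on 8 = (1000)₂. Start with P = (13, 6) for the leading 1-bit.
double: tangent at (13, 6): λ = (3·13² + 22)/(2·6) ≡ 7/12. 12⁻¹ ≡ 17 (mod 29) since 12·17 = 204 ≡ 1, so λ ≡ 7·17 ≡ 3.
  x = λ² - 13 - 13 = 9 - 26 ≡ 12; y = λ·(13 - 12) - 6 ≡ 26. → (12, 26)
double: tangent at (12, 26): λ = (3·12² + 22)/(2·26) ≡ 19/23. 23⁻¹ ≡ 24 (mod 29), so λ ≡ 19·24 ≡ 21.
  x = λ² - 12 - 12 = 441 - 24 ≡ 11; y = λ·(12 - 11) - 26 ≡ 24. → (11, 24)
double: tangent at (11, 24): λ = (3·11² + 22)/(2·24) ≡ 8/19. 19⁻¹ ≡ 26 (mod 29), so λ ≡ 8·26 ≡ 5.
  x = λ² - 11 - 11 = 25 - 22 ≡ 3; y = λ·(11 - 3) - 24 ≡ 16. → (3, 16)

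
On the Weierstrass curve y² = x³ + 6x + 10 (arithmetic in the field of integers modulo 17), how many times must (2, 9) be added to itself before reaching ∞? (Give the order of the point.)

2P: tangent at (2, 9): λ = (3·2² + 6)/(2·9) ≡ 1/1. 1⁻¹ ≡ 1 (mod 17) since 1·1 = 1 ≡ 1, so λ ≡ 1·1 ≡ 1.
  x = λ² - 2 - 2 = 1 - 4 ≡ 14; y = λ·(2 - 14) - 9 ≡ 13. → (14, 13)
3P: (14, 13) + (2, 9). λ = (9 - 13)/(2 - 14) ≡ 13/5 mod 17. 5⁻¹ ≡ 7 (mod 17), so λ ≡ 6.
  x = λ² - 14 - 2 = 36 - 16 ≡ 3; y = λ·(14 - 3) - 13 ≡ 2. → (3, 2)
4P: (3, 2) + (2, 9). λ = (9 - 2)/(2 - 3) ≡ 7/16 mod 17. 16⁻¹ ≡ 16 (mod 17), so λ ≡ 10.
  x = λ² - 3 - 2 = 100 - 5 ≡ 10; y = λ·(3 - 10) - 2 ≡ 13. → (10, 13)
5P: (10, 13) + (2, 9). λ = (9 - 13)/(2 - 10) ≡ 13/9 mod 17. 9⁻¹ ≡ 2 (mod 17), so λ ≡ 9.
  x = λ² - 10 - 2 = 81 - 12 ≡ 1; y = λ·(10 - 1) - 13 ≡ 0. → (1, 0)
6P: (1, 0) + (2, 9). λ = (9 - 0)/(2 - 1) ≡ 9/1 mod 17. 1⁻¹ ≡ 1 (mod 17), so λ ≡ 9.
  x = λ² - 1 - 2 = 81 - 3 ≡ 10; y = λ·(1 - 10) - 0 ≡ 4. → (10, 4)
7P: (10, 4) + (2, 9). λ = (9 - 4)/(2 - 10) ≡ 5/9 mod 17. 9⁻¹ ≡ 2 (mod 17), so λ ≡ 10.
  x = λ² - 10 - 2 = 100 - 12 ≡ 3; y = λ·(10 - 3) - 4 ≡ 15. → (3, 15)
8P: (3, 15) + (2, 9). λ = (9 - 15)/(2 - 3) ≡ 11/16 mod 17. 16⁻¹ ≡ 16 (mod 17), so λ ≡ 6.
  x = λ² - 3 - 2 = 36 - 5 ≡ 14; y = λ·(3 - 14) - 15 ≡ 4. → (14, 4)
9P: (14, 4) + (2, 9). λ = (9 - 4)/(2 - 14) ≡ 5/5 mod 17. 5⁻¹ ≡ 7 (mod 17), so λ ≡ 1.
  x = λ² - 14 - 2 = 1 - 16 ≡ 2; y = λ·(14 - 2) - 4 ≡ 8. → (2, 8)
10P: (2, 8) + (2, 9): same x and y₁ ≡ -y₂, so the sum is ∞.
10P = ∞, so the order is 10.

10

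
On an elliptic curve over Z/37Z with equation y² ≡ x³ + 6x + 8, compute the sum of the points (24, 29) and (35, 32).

(24, 29) + (35, 32). λ = (32 - 29)/(35 - 24) ≡ 3/11 mod 37. 11⁻¹ ≡ 27 (mod 37) since 11·27 = 297 ≡ 1, so λ ≡ 7.
  x = λ² - 24 - 35 = 49 - 59 ≡ 27; y = λ·(24 - 27) - 29 ≡ 24. → (27, 24)

(27, 24)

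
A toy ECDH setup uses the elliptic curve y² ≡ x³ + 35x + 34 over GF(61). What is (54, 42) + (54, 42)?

(17, 28)

tangent at (54, 42): λ = (3·54² + 35)/(2·42) ≡ 60/23. 23⁻¹ ≡ 8 (mod 61), so λ ≡ 60·8 ≡ 53.
  x = λ² - 54 - 54 = 2809 - 108 ≡ 17; y = λ·(54 - 17) - 42 ≡ 28. → (17, 28)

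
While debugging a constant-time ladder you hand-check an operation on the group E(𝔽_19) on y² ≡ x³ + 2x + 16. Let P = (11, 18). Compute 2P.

(1, 0)

tangent at (11, 18): λ = (3·11² + 2)/(2·18) ≡ 4/17. 17⁻¹ ≡ 9 (mod 19) since 17·9 = 153 ≡ 1, so λ ≡ 4·9 ≡ 17.
  x = λ² - 11 - 11 = 289 - 22 ≡ 1; y = λ·(11 - 1) - 18 ≡ 0. → (1, 0)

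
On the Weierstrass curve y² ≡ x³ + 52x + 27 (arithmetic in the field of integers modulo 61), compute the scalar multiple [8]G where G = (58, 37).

(12, 0)

Repeated addition: build up to 8G.
2G: tangent at (58, 37): λ = (3·58² + 52)/(2·37) ≡ 18/13. 13⁻¹ ≡ 47 (mod 61) since 13·47 = 611 ≡ 1, so λ ≡ 18·47 ≡ 53.
  x = λ² - 58 - 58 = 2809 - 116 ≡ 9; y = λ·(58 - 9) - 37 ≡ 59. → (9, 59)
3G: (9, 59) + (58, 37). λ = (37 - 59)/(58 - 9) ≡ 39/49 mod 61. 49⁻¹ ≡ 5 (mod 61), so λ ≡ 12.
  x = λ² - 9 - 58 = 144 - 67 ≡ 16; y = λ·(9 - 16) - 59 ≡ 40. → (16, 40)
4G: (16, 40) + (58, 37). λ = (37 - 40)/(58 - 16) ≡ 58/42 mod 61. 42⁻¹ ≡ 16 (mod 61) since 42·16 = 672 ≡ 1, so λ ≡ 13.
  x = λ² - 16 - 58 = 169 - 74 ≡ 34; y = λ·(16 - 34) - 40 ≡ 31. → (34, 31)
5G: (34, 31) + (58, 37). λ = (37 - 31)/(58 - 34) ≡ 6/24 mod 61. 24⁻¹ ≡ 28 (mod 61), so λ ≡ 46.
  x = λ² - 34 - 58 = 2116 - 92 ≡ 11; y = λ·(34 - 11) - 31 ≡ 51. → (11, 51)
6G: (11, 51) + (58, 37). λ = (37 - 51)/(58 - 11) ≡ 47/47 mod 61. 47⁻¹ ≡ 13 (mod 61) since 47·13 = 611 ≡ 1, so λ ≡ 1.
  x = λ² - 11 - 58 = 1 - 69 ≡ 54; y = λ·(11 - 54) - 51 ≡ 28. → (54, 28)
7G: (54, 28) + (58, 37). λ = (37 - 28)/(58 - 54) ≡ 9/4 mod 61. 4⁻¹ ≡ 46 (mod 61), so λ ≡ 48.
  x = λ² - 54 - 58 = 2304 - 112 ≡ 57; y = λ·(54 - 57) - 28 ≡ 11. → (57, 11)
8G: (57, 11) + (58, 37). λ = (37 - 11)/(58 - 57) ≡ 26/1 mod 61. 1⁻¹ ≡ 1 (mod 61) since 1·1 = 1 ≡ 1, so λ ≡ 26.
  x = λ² - 57 - 58 = 676 - 115 ≡ 12; y = λ·(57 - 12) - 11 ≡ 0. → (12, 0)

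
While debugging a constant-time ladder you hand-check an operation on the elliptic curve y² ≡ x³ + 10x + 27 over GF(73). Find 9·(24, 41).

(68, 12)

Write G = (24, 41).
Double-and-add on 9 = (1001)₂. Start with G = (24, 41) for the leading 1-bit.
double: tangent at (24, 41): λ = (3·24² + 10)/(2·41) ≡ 59/9. 9⁻¹ ≡ 65 (mod 73) since 9·65 = 585 ≡ 1, so λ ≡ 59·65 ≡ 39.
  x = λ² - 24 - 24 = 1521 - 48 ≡ 13; y = λ·(24 - 13) - 41 ≡ 23. → (13, 23)
double: tangent at (13, 23): λ = (3·13² + 10)/(2·23) ≡ 6/46. 46⁻¹ ≡ 27 (mod 73), so λ ≡ 6·27 ≡ 16.
  x = λ² - 13 - 13 = 256 - 26 ≡ 11; y = λ·(13 - 11) - 23 ≡ 9. → (11, 9)
double: tangent at (11, 9): λ = (3·11² + 10)/(2·9) ≡ 8/18. 18⁻¹ ≡ 69 (mod 73), so λ ≡ 8·69 ≡ 41.
  x = λ² - 11 - 11 = 1681 - 22 ≡ 53; y = λ·(11 - 53) - 9 ≡ 21. → (53, 21)
add G: (53, 21) + (24, 41). λ = (41 - 21)/(24 - 53) ≡ 20/44 mod 73. 44⁻¹ ≡ 5 (mod 73) since 44·5 = 220 ≡ 1, so λ ≡ 27.
  x = λ² - 53 - 24 = 729 - 77 ≡ 68; y = λ·(53 - 68) - 21 ≡ 12. → (68, 12)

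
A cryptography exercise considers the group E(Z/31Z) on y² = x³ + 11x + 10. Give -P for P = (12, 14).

-(12, 14) = (12, -14 mod 31) = (12, 17).

(12, 17)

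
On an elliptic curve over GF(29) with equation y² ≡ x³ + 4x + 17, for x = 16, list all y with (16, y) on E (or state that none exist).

1, 28

x³ + 4x + 17 = 4177 ≡ 1 (mod 29).
Square roots of 1 mod 29: 1 and 28 (since 1² = 1 ≡ 1).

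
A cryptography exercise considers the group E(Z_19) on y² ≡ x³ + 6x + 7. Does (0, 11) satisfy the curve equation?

yes

y² = 11² ≡ 7; x³ + 6x + 7 = 7 ≡ 7 (mod 19). 7 = 7.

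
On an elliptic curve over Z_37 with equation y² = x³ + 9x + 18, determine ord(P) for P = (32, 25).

11

2P: tangent at (32, 25): λ = (3·32² + 9)/(2·25) ≡ 10/13. 13⁻¹ ≡ 20 (mod 37), so λ ≡ 10·20 ≡ 15.
  x = λ² - 32 - 32 = 225 - 64 ≡ 13; y = λ·(32 - 13) - 25 ≡ 1. → (13, 1)
3P: (13, 1) + (32, 25). λ = (25 - 1)/(32 - 13) ≡ 24/19 mod 37. 19⁻¹ ≡ 2 (mod 37) since 19·2 = 38 ≡ 1, so λ ≡ 11.
  x = λ² - 13 - 32 = 121 - 45 ≡ 2; y = λ·(13 - 2) - 1 ≡ 9. → (2, 9)
4P: (2, 9) + (32, 25). λ = (25 - 9)/(32 - 2) ≡ 16/30 mod 37. 30⁻¹ ≡ 21 (mod 37) since 30·21 = 630 ≡ 1, so λ ≡ 3.
  x = λ² - 2 - 32 = 9 - 34 ≡ 12; y = λ·(2 - 12) - 9 ≡ 35. → (12, 35)
5P: (12, 35) + (32, 25). λ = (25 - 35)/(32 - 12) ≡ 27/20 mod 37. 20⁻¹ ≡ 13 (mod 37), so λ ≡ 18.
  x = λ² - 12 - 32 = 324 - 44 ≡ 21; y = λ·(12 - 21) - 35 ≡ 25. → (21, 25)
6P: (21, 25) + (32, 25). λ = (25 - 25)/(32 - 21) ≡ 0/11 mod 37. 11⁻¹ ≡ 27 (mod 37) since 11·27 = 297 ≡ 1, so λ ≡ 0.
  x = λ² - 21 - 32 = 0 - 53 ≡ 21; y = λ·(21 - 21) - 25 ≡ 12. → (21, 12)
7P: (21, 12) + (32, 25). λ = (25 - 12)/(32 - 21) ≡ 13/11 mod 37. 11⁻¹ ≡ 27 (mod 37) since 11·27 = 297 ≡ 1, so λ ≡ 18.
  x = λ² - 21 - 32 = 324 - 53 ≡ 12; y = λ·(21 - 12) - 12 ≡ 2. → (12, 2)
8P: (12, 2) + (32, 25). λ = (25 - 2)/(32 - 12) ≡ 23/20 mod 37. 20⁻¹ ≡ 13 (mod 37), so λ ≡ 3.
  x = λ² - 12 - 32 = 9 - 44 ≡ 2; y = λ·(12 - 2) - 2 ≡ 28. → (2, 28)
9P: (2, 28) + (32, 25). λ = (25 - 28)/(32 - 2) ≡ 34/30 mod 37. 30⁻¹ ≡ 21 (mod 37) since 30·21 = 630 ≡ 1, so λ ≡ 11.
  x = λ² - 2 - 32 = 121 - 34 ≡ 13; y = λ·(2 - 13) - 28 ≡ 36. → (13, 36)
10P: (13, 36) + (32, 25). λ = (25 - 36)/(32 - 13) ≡ 26/19 mod 37. 19⁻¹ ≡ 2 (mod 37), so λ ≡ 15.
  x = λ² - 13 - 32 = 225 - 45 ≡ 32; y = λ·(13 - 32) - 36 ≡ 12. → (32, 12)
11P: (32, 12) + (32, 25): same x and y₁ ≡ -y₂, so the sum is 𝒪.
11P = 𝒪, so the order is 11.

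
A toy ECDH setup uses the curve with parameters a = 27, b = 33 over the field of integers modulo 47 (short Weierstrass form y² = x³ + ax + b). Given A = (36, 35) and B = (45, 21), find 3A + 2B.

(22, 18)

First 3A:
Repeated addition: build up to 3A.
2A: tangent at (36, 35): λ = (3·36² + 27)/(2·35) ≡ 14/23. 23⁻¹ ≡ 45 (mod 47) since 23·45 = 1035 ≡ 1, so λ ≡ 14·45 ≡ 19.
  x = λ² - 36 - 36 = 361 - 72 ≡ 7; y = λ·(36 - 7) - 35 ≡ 46. → (7, 46)
3A: (7, 46) + (36, 35). λ = (35 - 46)/(36 - 7) ≡ 36/29 mod 47. 29⁻¹ ≡ 13 (mod 47), so λ ≡ 45.
  x = λ² - 7 - 36 = 2025 - 43 ≡ 8; y = λ·(7 - 8) - 46 ≡ 3. → (8, 3)
3A = (8, 3).
Next 2B:
Repeated addition: build up to 2B.
2B: tangent at (45, 21): λ = (3·45² + 27)/(2·21) ≡ 39/42. 42⁻¹ ≡ 28 (mod 47), so λ ≡ 39·28 ≡ 11.
  x = λ² - 45 - 45 = 121 - 90 ≡ 31; y = λ·(45 - 31) - 21 ≡ 39. → (31, 39)
2B = (31, 39).
Finally 3A + 2B:
(8, 3) + (31, 39). λ = (39 - 3)/(31 - 8) ≡ 36/23 mod 47. 23⁻¹ ≡ 45 (mod 47) since 23·45 = 1035 ≡ 1, so λ ≡ 22.
  x = λ² - 8 - 31 = 484 - 39 ≡ 22; y = λ·(8 - 22) - 3 ≡ 18. → (22, 18)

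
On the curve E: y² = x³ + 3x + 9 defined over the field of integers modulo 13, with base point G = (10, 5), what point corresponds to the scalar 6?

Double-and-add on 6 = (110)₂. Start with G = (10, 5) for the leading 1-bit.
double: tangent at (10, 5): λ = (3·10² + 3)/(2·5) ≡ 4/10. 10⁻¹ ≡ 4 (mod 13), so λ ≡ 4·4 ≡ 3.
  x = λ² - 10 - 10 = 9 - 20 ≡ 2; y = λ·(10 - 2) - 5 ≡ 6. → (2, 6)
add G: (2, 6) + (10, 5). λ = (5 - 6)/(10 - 2) ≡ 12/8 mod 13. 8⁻¹ ≡ 5 (mod 13) since 8·5 = 40 ≡ 1, so λ ≡ 8.
  x = λ² - 2 - 10 = 64 - 12 ≡ 0; y = λ·(2 - 0) - 6 ≡ 10. → (0, 10)
double: tangent at (0, 10): λ = (3·0² + 3)/(2·10) ≡ 3/7. 7⁻¹ ≡ 2 (mod 13) since 7·2 = 14 ≡ 1, so λ ≡ 3·2 ≡ 6.
  x = λ² - 0 - 0 = 36 - 0 ≡ 10; y = λ·(0 - 10) - 10 ≡ 8. → (10, 8)

(10, 8)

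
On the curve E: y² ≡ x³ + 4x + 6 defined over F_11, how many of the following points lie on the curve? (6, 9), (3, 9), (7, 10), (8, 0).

(6, 9): 9² ≡ 4, rhs ≡ 4 → on.
(3, 9): 9² ≡ 4, rhs ≡ 1 → off.
(7, 10): 10² ≡ 1, rhs ≡ 3 → off.
(8, 0): 0² ≡ 0, rhs ≡ 0 → on.

2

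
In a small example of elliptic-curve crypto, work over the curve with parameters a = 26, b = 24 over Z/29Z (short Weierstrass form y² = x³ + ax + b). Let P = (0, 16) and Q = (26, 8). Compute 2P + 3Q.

First 2P:
Repeated addition: build up to 2P.
2P: tangent at (0, 16): λ = (3·0² + 26)/(2·16) ≡ 26/3. 3⁻¹ ≡ 10 (mod 29), so λ ≡ 26·10 ≡ 28.
  x = λ² - 0 - 0 = 784 - 0 ≡ 1; y = λ·(0 - 1) - 16 ≡ 14. → (1, 14)
2P = (1, 14).
Next 3Q:
Repeated addition: build up to 3Q.
2Q: tangent at (26, 8): λ = (3·26² + 26)/(2·8) ≡ 24/16. 16⁻¹ ≡ 20 (mod 29) since 16·20 = 320 ≡ 1, so λ ≡ 24·20 ≡ 16.
  x = λ² - 26 - 26 = 256 - 52 ≡ 1; y = λ·(26 - 1) - 8 ≡ 15. → (1, 15)
3Q: (1, 15) + (26, 8). λ = (8 - 15)/(26 - 1) ≡ 22/25 mod 29. 25⁻¹ ≡ 7 (mod 29), so λ ≡ 9.
  x = λ² - 1 - 26 = 81 - 27 ≡ 25; y = λ·(1 - 25) - 15 ≡ 1. → (25, 1)
3Q = (25, 1).
Finally 2P + 3Q:
(1, 14) + (25, 1). λ = (1 - 14)/(25 - 1) ≡ 16/24 mod 29. 24⁻¹ ≡ 23 (mod 29), so λ ≡ 20.
  x = λ² - 1 - 25 = 400 - 26 ≡ 26; y = λ·(1 - 26) - 14 ≡ 8. → (26, 8)

(26, 8)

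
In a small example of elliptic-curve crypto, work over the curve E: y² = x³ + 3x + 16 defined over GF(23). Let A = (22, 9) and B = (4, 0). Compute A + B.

(22, 9) + (4, 0). λ = (0 - 9)/(4 - 22) ≡ 14/5 mod 23. 5⁻¹ ≡ 14 (mod 23) since 5·14 = 70 ≡ 1, so λ ≡ 12.
  x = λ² - 22 - 4 = 144 - 26 ≡ 3; y = λ·(22 - 3) - 9 ≡ 12. → (3, 12)

(3, 12)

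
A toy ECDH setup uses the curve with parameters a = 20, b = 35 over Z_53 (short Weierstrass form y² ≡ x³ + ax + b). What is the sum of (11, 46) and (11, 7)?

O

The two points share x = 11 and their y-coordinates satisfy 46 + 7 ≡ 0 (mod 53), so they are inverses. Their sum is O.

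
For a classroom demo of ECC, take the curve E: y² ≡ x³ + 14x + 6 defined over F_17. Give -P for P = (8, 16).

(8, 1)

-(8, 16) = (8, -16 mod 17) = (8, 1).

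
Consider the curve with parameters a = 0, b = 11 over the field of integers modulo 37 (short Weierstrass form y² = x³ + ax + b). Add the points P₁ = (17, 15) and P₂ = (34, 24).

(22, 15)

(17, 15) + (34, 24). λ = (24 - 15)/(34 - 17) ≡ 9/17 mod 37. 17⁻¹ ≡ 24 (mod 37) since 17·24 = 408 ≡ 1, so λ ≡ 31.
  x = λ² - 17 - 34 = 961 - 51 ≡ 22; y = λ·(17 - 22) - 15 ≡ 15. → (22, 15)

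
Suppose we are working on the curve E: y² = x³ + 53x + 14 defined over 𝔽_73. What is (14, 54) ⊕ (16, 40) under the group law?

(19, 54)

(14, 54) + (16, 40). λ = (40 - 54)/(16 - 14) ≡ 59/2 mod 73. 2⁻¹ ≡ 37 (mod 73) since 2·37 = 74 ≡ 1, so λ ≡ 66.
  x = λ² - 14 - 16 = 4356 - 30 ≡ 19; y = λ·(14 - 19) - 54 ≡ 54. → (19, 54)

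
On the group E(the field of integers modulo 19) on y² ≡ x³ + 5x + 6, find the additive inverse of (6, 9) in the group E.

(6, 10)

-(6, 9) = (6, -9 mod 19) = (6, 10).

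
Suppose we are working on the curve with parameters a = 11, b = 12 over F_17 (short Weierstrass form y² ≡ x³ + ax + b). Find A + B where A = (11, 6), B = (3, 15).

(4, 1)

(11, 6) + (3, 15). λ = (15 - 6)/(3 - 11) ≡ 9/9 mod 17. 9⁻¹ ≡ 2 (mod 17), so λ ≡ 1.
  x = λ² - 11 - 3 = 1 - 14 ≡ 4; y = λ·(11 - 4) - 6 ≡ 1. → (4, 1)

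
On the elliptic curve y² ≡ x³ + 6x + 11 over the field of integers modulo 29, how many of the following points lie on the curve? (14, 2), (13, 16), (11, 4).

(14, 2): 2² ≡ 4, rhs ≡ 26 → off.
(13, 16): 16² ≡ 24, rhs ≡ 24 → on.
(11, 4): 4² ≡ 16, rhs ≡ 16 → on.

2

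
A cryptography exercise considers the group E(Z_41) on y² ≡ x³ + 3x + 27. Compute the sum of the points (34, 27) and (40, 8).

(26, 16)

(34, 27) + (40, 8). λ = (8 - 27)/(40 - 34) ≡ 22/6 mod 41. 6⁻¹ ≡ 7 (mod 41), so λ ≡ 31.
  x = λ² - 34 - 40 = 961 - 74 ≡ 26; y = λ·(34 - 26) - 27 ≡ 16. → (26, 16)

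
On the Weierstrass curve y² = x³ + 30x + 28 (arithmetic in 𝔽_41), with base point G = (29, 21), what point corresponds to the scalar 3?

Repeated addition: build up to 3G.
2G: tangent at (29, 21): λ = (3·29² + 30)/(2·21) ≡ 11/1. 1⁻¹ ≡ 1 (mod 41), so λ ≡ 11·1 ≡ 11.
  x = λ² - 29 - 29 = 121 - 58 ≡ 22; y = λ·(29 - 22) - 21 ≡ 15. → (22, 15)
3G: (22, 15) + (29, 21). λ = (21 - 15)/(29 - 22) ≡ 6/7 mod 41. 7⁻¹ ≡ 6 (mod 41) since 7·6 = 42 ≡ 1, so λ ≡ 36.
  x = λ² - 22 - 29 = 1296 - 51 ≡ 15; y = λ·(22 - 15) - 15 ≡ 32. → (15, 32)

(15, 32)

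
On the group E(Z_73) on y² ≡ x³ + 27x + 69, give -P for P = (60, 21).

-(60, 21) = (60, -21 mod 73) = (60, 52).

(60, 52)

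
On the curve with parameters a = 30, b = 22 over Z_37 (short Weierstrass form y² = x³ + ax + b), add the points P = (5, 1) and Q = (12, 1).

(20, 36)

(5, 1) + (12, 1). λ = (1 - 1)/(12 - 5) ≡ 0/7 mod 37. 7⁻¹ ≡ 16 (mod 37) since 7·16 = 112 ≡ 1, so λ ≡ 0.
  x = λ² - 5 - 12 = 0 - 17 ≡ 20; y = λ·(5 - 20) - 1 ≡ 36. → (20, 36)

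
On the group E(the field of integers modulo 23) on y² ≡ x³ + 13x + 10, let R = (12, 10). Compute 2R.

(1, 22)

tangent at (12, 10): λ = (3·12² + 13)/(2·10) ≡ 8/20. 20⁻¹ ≡ 15 (mod 23) since 20·15 = 300 ≡ 1, so λ ≡ 8·15 ≡ 5.
  x = λ² - 12 - 12 = 25 - 24 ≡ 1; y = λ·(12 - 1) - 10 ≡ 22. → (1, 22)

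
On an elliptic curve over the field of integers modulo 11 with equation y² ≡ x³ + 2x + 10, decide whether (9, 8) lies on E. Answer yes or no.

yes

y² = 8² ≡ 9; x³ + 2x + 10 = 757 ≡ 9 (mod 11). 9 = 9.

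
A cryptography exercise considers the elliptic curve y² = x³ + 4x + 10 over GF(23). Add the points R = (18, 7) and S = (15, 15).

(18, 7) + (15, 15). λ = (15 - 7)/(15 - 18) ≡ 8/20 mod 23. 20⁻¹ ≡ 15 (mod 23), so λ ≡ 5.
  x = λ² - 18 - 15 = 25 - 33 ≡ 15; y = λ·(18 - 15) - 7 ≡ 8. → (15, 8)

(15, 8)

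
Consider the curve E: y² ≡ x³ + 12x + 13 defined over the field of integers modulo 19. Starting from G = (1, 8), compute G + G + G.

(12, 2)

Repeated addition: build up to 3G.
2G: tangent at (1, 8): λ = (3·1² + 12)/(2·8) ≡ 15/16. 16⁻¹ ≡ 6 (mod 19) since 16·6 = 96 ≡ 1, so λ ≡ 15·6 ≡ 14.
  x = λ² - 1 - 1 = 196 - 2 ≡ 4; y = λ·(1 - 4) - 8 ≡ 7. → (4, 7)
3G: (4, 7) + (1, 8). λ = (8 - 7)/(1 - 4) ≡ 1/16 mod 19. 16⁻¹ ≡ 6 (mod 19) since 16·6 = 96 ≡ 1, so λ ≡ 6.
  x = λ² - 4 - 1 = 36 - 5 ≡ 12; y = λ·(4 - 12) - 7 ≡ 2. → (12, 2)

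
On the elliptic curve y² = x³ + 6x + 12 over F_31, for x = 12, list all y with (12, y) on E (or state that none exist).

13, 18

x³ + 6x + 12 = 1812 ≡ 14 (mod 31).
Square roots of 14 mod 31: 13 and 18 (since 13² = 169 ≡ 14).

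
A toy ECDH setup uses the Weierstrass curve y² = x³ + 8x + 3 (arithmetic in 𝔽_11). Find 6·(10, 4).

Write Q = (10, 4).
Double-and-add on 6 = (110)₂. Start with Q = (10, 4) for the leading 1-bit.
double: tangent at (10, 4): λ = (3·10² + 8)/(2·4) ≡ 0/8. 8⁻¹ ≡ 7 (mod 11) since 8·7 = 56 ≡ 1, so λ ≡ 0·7 ≡ 0.
  x = λ² - 10 - 10 = 0 - 20 ≡ 2; y = λ·(10 - 2) - 4 ≡ 7. → (2, 7)
add Q: (2, 7) + (10, 4). λ = (4 - 7)/(10 - 2) ≡ 8/8 mod 11. 8⁻¹ ≡ 7 (mod 11), so λ ≡ 1.
  x = λ² - 2 - 10 = 1 - 12 ≡ 0; y = λ·(2 - 0) - 7 ≡ 6. → (0, 6)
double: tangent at (0, 6): λ = (3·0² + 8)/(2·6) ≡ 8/1. 1⁻¹ ≡ 1 (mod 11), so λ ≡ 8·1 ≡ 8.
  x = λ² - 0 - 0 = 64 - 0 ≡ 9; y = λ·(0 - 9) - 6 ≡ 10. → (9, 10)

(9, 10)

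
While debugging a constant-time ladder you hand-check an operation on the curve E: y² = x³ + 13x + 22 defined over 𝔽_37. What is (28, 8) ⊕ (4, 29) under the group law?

(28, 8) + (4, 29). λ = (29 - 8)/(4 - 28) ≡ 21/13 mod 37. 13⁻¹ ≡ 20 (mod 37) since 13·20 = 260 ≡ 1, so λ ≡ 13.
  x = λ² - 28 - 4 = 169 - 32 ≡ 26; y = λ·(28 - 26) - 8 ≡ 18. → (26, 18)

(26, 18)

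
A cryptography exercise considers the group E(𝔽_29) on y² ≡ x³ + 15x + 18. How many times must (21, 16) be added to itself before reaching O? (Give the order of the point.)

3

2P: tangent at (21, 16): λ = (3·21² + 15)/(2·16) ≡ 4/3. 3⁻¹ ≡ 10 (mod 29), so λ ≡ 4·10 ≡ 11.
  x = λ² - 21 - 21 = 121 - 42 ≡ 21; y = λ·(21 - 21) - 16 ≡ 13. → (21, 13)
3P: (21, 13) + (21, 16): same x and y₁ ≡ -y₂, so the sum is O.
3P = O, so the order is 3.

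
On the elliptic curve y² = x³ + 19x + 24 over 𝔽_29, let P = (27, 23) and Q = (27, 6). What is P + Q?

O

The two points share x = 27 and their y-coordinates satisfy 23 + 6 ≡ 0 (mod 29), so they are inverses. Their sum is O.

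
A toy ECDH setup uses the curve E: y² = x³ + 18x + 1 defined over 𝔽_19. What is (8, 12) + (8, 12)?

tangent at (8, 12): λ = (3·8² + 18)/(2·12) ≡ 1/5. 5⁻¹ ≡ 4 (mod 19) since 5·4 = 20 ≡ 1, so λ ≡ 1·4 ≡ 4.
  x = λ² - 8 - 8 = 16 - 16 ≡ 0; y = λ·(8 - 0) - 12 ≡ 1. → (0, 1)

(0, 1)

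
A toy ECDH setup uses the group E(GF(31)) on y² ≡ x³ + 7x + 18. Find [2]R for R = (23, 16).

tangent at (23, 16): λ = (3·23² + 7)/(2·16) ≡ 13/1. 1⁻¹ ≡ 1 (mod 31), so λ ≡ 13·1 ≡ 13.
  x = λ² - 23 - 23 = 169 - 46 ≡ 30; y = λ·(23 - 30) - 16 ≡ 17. → (30, 17)

(30, 17)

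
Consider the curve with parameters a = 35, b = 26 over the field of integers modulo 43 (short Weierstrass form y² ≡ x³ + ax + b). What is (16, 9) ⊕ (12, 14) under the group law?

(30, 30)

(16, 9) + (12, 14). λ = (14 - 9)/(12 - 16) ≡ 5/39 mod 43. 39⁻¹ ≡ 32 (mod 43), so λ ≡ 31.
  x = λ² - 16 - 12 = 961 - 28 ≡ 30; y = λ·(16 - 30) - 9 ≡ 30. → (30, 30)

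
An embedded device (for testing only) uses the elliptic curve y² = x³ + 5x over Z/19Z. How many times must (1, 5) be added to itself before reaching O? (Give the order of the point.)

10

2P: tangent at (1, 5): λ = (3·1² + 5)/(2·5) ≡ 8/10. 10⁻¹ ≡ 2 (mod 19), so λ ≡ 8·2 ≡ 16.
  x = λ² - 1 - 1 = 256 - 2 ≡ 7; y = λ·(1 - 7) - 5 ≡ 13. → (7, 13)
3P: (7, 13) + (1, 5). λ = (5 - 13)/(1 - 7) ≡ 11/13 mod 19. 13⁻¹ ≡ 3 (mod 19), so λ ≡ 14.
  x = λ² - 7 - 1 = 196 - 8 ≡ 17; y = λ·(7 - 17) - 13 ≡ 18. → (17, 18)
4P: (17, 18) + (1, 5). λ = (5 - 18)/(1 - 17) ≡ 6/3 mod 19. 3⁻¹ ≡ 13 (mod 19) since 3·13 = 39 ≡ 1, so λ ≡ 2.
  x = λ² - 17 - 1 = 4 - 18 ≡ 5; y = λ·(17 - 5) - 18 ≡ 6. → (5, 6)
5P: (5, 6) + (1, 5). λ = (5 - 6)/(1 - 5) ≡ 18/15 mod 19. 15⁻¹ ≡ 14 (mod 19), so λ ≡ 5.
  x = λ² - 5 - 1 = 25 - 6 ≡ 0; y = λ·(5 - 0) - 6 ≡ 0. → (0, 0)
6P: (0, 0) + (1, 5). λ = (5 - 0)/(1 - 0) ≡ 5/1 mod 19. 1⁻¹ ≡ 1 (mod 19) since 1·1 = 1 ≡ 1, so λ ≡ 5.
  x = λ² - 0 - 1 = 25 - 1 ≡ 5; y = λ·(0 - 5) - 0 ≡ 13. → (5, 13)
7P: (5, 13) + (1, 5). λ = (5 - 13)/(1 - 5) ≡ 11/15 mod 19. 15⁻¹ ≡ 14 (mod 19) since 15·14 = 210 ≡ 1, so λ ≡ 2.
  x = λ² - 5 - 1 = 4 - 6 ≡ 17; y = λ·(5 - 17) - 13 ≡ 1. → (17, 1)
8P: (17, 1) + (1, 5). λ = (5 - 1)/(1 - 17) ≡ 4/3 mod 19. 3⁻¹ ≡ 13 (mod 19) since 3·13 = 39 ≡ 1, so λ ≡ 14.
  x = λ² - 17 - 1 = 196 - 18 ≡ 7; y = λ·(17 - 7) - 1 ≡ 6. → (7, 6)
9P: (7, 6) + (1, 5). λ = (5 - 6)/(1 - 7) ≡ 18/13 mod 19. 13⁻¹ ≡ 3 (mod 19), so λ ≡ 16.
  x = λ² - 7 - 1 = 256 - 8 ≡ 1; y = λ·(7 - 1) - 6 ≡ 14. → (1, 14)
10P: (1, 14) + (1, 5): same x and y₁ ≡ -y₂, so the sum is O.
10P = O, so the order is 10.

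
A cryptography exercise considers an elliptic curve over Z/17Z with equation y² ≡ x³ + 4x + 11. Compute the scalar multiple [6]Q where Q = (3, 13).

Double-and-add on 6 = (110)₂. Start with Q = (3, 13) for the leading 1-bit.
double: tangent at (3, 13): λ = (3·3² + 4)/(2·13) ≡ 14/9. 9⁻¹ ≡ 2 (mod 17) since 9·2 = 18 ≡ 1, so λ ≡ 14·2 ≡ 11.
  x = λ² - 3 - 3 = 121 - 6 ≡ 13; y = λ·(3 - 13) - 13 ≡ 13. → (13, 13)
add Q: (13, 13) + (3, 13). λ = (13 - 13)/(3 - 13) ≡ 0/7 mod 17. 7⁻¹ ≡ 5 (mod 17), so λ ≡ 0.
  x = λ² - 13 - 3 = 0 - 16 ≡ 1; y = λ·(13 - 1) - 13 ≡ 4. → (1, 4)
double: tangent at (1, 4): λ = (3·1² + 4)/(2·4) ≡ 7/8. 8⁻¹ ≡ 15 (mod 17), so λ ≡ 7·15 ≡ 3.
  x = λ² - 1 - 1 = 9 - 2 ≡ 7; y = λ·(1 - 7) - 4 ≡ 12. → (7, 12)

(7, 12)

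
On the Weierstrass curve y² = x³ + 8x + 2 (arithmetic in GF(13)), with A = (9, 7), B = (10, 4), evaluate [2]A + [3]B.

First 2A:
Repeated addition: build up to 2A.
2A: tangent at (9, 7): λ = (3·9² + 8)/(2·7) ≡ 4/1. 1⁻¹ ≡ 1 (mod 13), so λ ≡ 4·1 ≡ 4.
  x = λ² - 9 - 9 = 16 - 18 ≡ 11; y = λ·(9 - 11) - 7 ≡ 11. → (11, 11)
2A = (11, 11).
Next 3B:
Repeated addition: build up to 3B.
2B: tangent at (10, 4): λ = (3·10² + 8)/(2·4) ≡ 9/8. 8⁻¹ ≡ 5 (mod 13), so λ ≡ 9·5 ≡ 6.
  x = λ² - 10 - 10 = 36 - 20 ≡ 3; y = λ·(10 - 3) - 4 ≡ 12. → (3, 12)
3B: (3, 12) + (10, 4). λ = (4 - 12)/(10 - 3) ≡ 5/7 mod 13. 7⁻¹ ≡ 2 (mod 13), so λ ≡ 10.
  x = λ² - 3 - 10 = 100 - 13 ≡ 9; y = λ·(3 - 9) - 12 ≡ 6. → (9, 6)
3B = (9, 6).
Finally 2A + 3B:
(11, 11) + (9, 6). λ = (6 - 11)/(9 - 11) ≡ 8/11 mod 13. 11⁻¹ ≡ 6 (mod 13) since 11·6 = 66 ≡ 1, so λ ≡ 9.
  x = λ² - 11 - 9 = 81 - 20 ≡ 9; y = λ·(11 - 9) - 11 ≡ 7. → (9, 7)

(9, 7)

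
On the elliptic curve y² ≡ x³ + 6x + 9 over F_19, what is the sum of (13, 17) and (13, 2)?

The two points share x = 13 and their y-coordinates satisfy 17 + 2 ≡ 0 (mod 19), so they are inverses. Their sum is O.

O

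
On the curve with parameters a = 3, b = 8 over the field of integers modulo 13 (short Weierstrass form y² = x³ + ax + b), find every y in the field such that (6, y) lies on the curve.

x³ + 3x + 8 = 242 ≡ 8 (mod 13).
8 is a non-residue mod 13; no y exists.

none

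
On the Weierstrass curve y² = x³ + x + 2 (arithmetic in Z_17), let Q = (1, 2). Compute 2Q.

(16, 0)

tangent at (1, 2): λ = (3·1² + 1)/(2·2) ≡ 4/4. 4⁻¹ ≡ 13 (mod 17), so λ ≡ 4·13 ≡ 1.
  x = λ² - 1 - 1 = 1 - 2 ≡ 16; y = λ·(1 - 16) - 2 ≡ 0. → (16, 0)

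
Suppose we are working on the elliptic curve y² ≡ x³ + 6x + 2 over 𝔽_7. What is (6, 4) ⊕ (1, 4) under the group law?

(6, 4) + (1, 4). λ = (4 - 4)/(1 - 6) ≡ 0/2 mod 7. 2⁻¹ ≡ 4 (mod 7), so λ ≡ 0.
  x = λ² - 6 - 1 = 0 - 7 ≡ 0; y = λ·(6 - 0) - 4 ≡ 3. → (0, 3)

(0, 3)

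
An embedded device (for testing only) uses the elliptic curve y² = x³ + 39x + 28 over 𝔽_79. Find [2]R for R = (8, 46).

tangent at (8, 46): λ = (3·8² + 39)/(2·46) ≡ 73/13. 13⁻¹ ≡ 73 (mod 79), so λ ≡ 73·73 ≡ 36.
  x = λ² - 8 - 8 = 1296 - 16 ≡ 16; y = λ·(8 - 16) - 46 ≡ 61. → (16, 61)

(16, 61)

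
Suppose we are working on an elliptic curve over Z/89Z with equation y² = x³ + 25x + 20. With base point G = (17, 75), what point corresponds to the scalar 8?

Repeated addition: build up to 8G.
2G: tangent at (17, 75): λ = (3·17² + 25)/(2·75) ≡ 2/61. 61⁻¹ ≡ 54 (mod 89) since 61·54 = 3294 ≡ 1, so λ ≡ 2·54 ≡ 19.
  x = λ² - 17 - 17 = 361 - 34 ≡ 60; y = λ·(17 - 60) - 75 ≡ 87. → (60, 87)
3G: (60, 87) + (17, 75). λ = (75 - 87)/(17 - 60) ≡ 77/46 mod 89. 46⁻¹ ≡ 60 (mod 89) since 46·60 = 2760 ≡ 1, so λ ≡ 81.
  x = λ² - 60 - 17 = 6561 - 77 ≡ 76; y = λ·(60 - 76) - 87 ≡ 41. → (76, 41)
4G: (76, 41) + (17, 75). λ = (75 - 41)/(17 - 76) ≡ 34/30 mod 89. 30⁻¹ ≡ 3 (mod 89) since 30·3 = 90 ≡ 1, so λ ≡ 13.
  x = λ² - 76 - 17 = 169 - 93 ≡ 76; y = λ·(76 - 76) - 41 ≡ 48. → (76, 48)
5G: (76, 48) + (17, 75). λ = (75 - 48)/(17 - 76) ≡ 27/30 mod 89. 30⁻¹ ≡ 3 (mod 89), so λ ≡ 81.
  x = λ² - 76 - 17 = 6561 - 93 ≡ 60; y = λ·(76 - 60) - 48 ≡ 2. → (60, 2)
6G: (60, 2) + (17, 75). λ = (75 - 2)/(17 - 60) ≡ 73/46 mod 89. 46⁻¹ ≡ 60 (mod 89), so λ ≡ 19.
  x = λ² - 60 - 17 = 361 - 77 ≡ 17; y = λ·(60 - 17) - 2 ≡ 14. → (17, 14)
7G: (17, 14) + (17, 75): same x and y₁ ≡ -y₂, so the sum is O.
8G: O + (17, 75) = (17, 75) (identity).

(17, 75)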